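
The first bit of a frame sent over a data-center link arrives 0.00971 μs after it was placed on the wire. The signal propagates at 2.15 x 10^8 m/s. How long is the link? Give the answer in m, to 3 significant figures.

d = s × t_prop = 215000000 × 9.71e-09 = 2.09 m.

2.09 m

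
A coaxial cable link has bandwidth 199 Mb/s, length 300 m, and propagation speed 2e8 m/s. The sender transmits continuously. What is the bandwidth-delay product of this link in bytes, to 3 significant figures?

37.3 bytes

Propagation delay = 300 / 200000000 = 1.5e-06 s.
BDP = R × t_prop = 199000000 × 1.5e-06 = 298.5 bits.
In bytes: 298.5/8 = 37.3 bytes.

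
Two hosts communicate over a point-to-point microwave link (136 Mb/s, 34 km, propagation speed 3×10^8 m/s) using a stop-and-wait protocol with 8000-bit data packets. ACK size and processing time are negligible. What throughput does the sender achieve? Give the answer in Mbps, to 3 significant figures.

28.0 Mbps

t_tx = L/R = 8000/136000000 = 5.88235e-05 s.
t_prop = 34000/300000000 = 0.000113333 s; RTT = 0.000226667 s.
Cycle = t_tx + RTT = 0.00028549 s.
Throughput = L / cycle = 8000 / 0.00028549 = 28.0 Mbps.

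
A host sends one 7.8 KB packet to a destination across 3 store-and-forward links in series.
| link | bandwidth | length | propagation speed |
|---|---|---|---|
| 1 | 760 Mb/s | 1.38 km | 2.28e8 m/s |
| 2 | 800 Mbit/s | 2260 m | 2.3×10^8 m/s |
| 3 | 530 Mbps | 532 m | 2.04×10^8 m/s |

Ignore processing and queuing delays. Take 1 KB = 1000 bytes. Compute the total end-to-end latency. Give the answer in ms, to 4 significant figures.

0.2963 ms

L = 62400 bits.
Transmission delays (L/R per hop): 0.0821053, 0.078, 0.117736 ms; sum = 0.277841 ms.
Propagation delays (d/s per hop): 0.00605263, 0.00982609, 0.00260784 ms; sum = 0.0184866 ms.
End-to-end = 0.2963 ms.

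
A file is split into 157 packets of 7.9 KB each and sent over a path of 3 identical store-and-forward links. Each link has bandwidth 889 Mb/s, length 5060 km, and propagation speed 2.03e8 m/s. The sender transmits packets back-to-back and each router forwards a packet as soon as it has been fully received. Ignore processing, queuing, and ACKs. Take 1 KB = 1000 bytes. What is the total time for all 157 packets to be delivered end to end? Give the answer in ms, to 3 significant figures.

86.1 ms

Per-hop transmission t_tx = L/R = 63200/889000000 = 0.0710911 ms.
Per-hop propagation t_prop = 5060000/2.03e+08 = 24.9261 ms.
Pipeline fill: first packet needs 3·t_tx to clear all hops; remaining 156 packets each add one t_tx.
Total = (3+157-1)·t_tx + 3·t_prop = 159·0.0710911 + 3·24.9261 = 86.1 ms.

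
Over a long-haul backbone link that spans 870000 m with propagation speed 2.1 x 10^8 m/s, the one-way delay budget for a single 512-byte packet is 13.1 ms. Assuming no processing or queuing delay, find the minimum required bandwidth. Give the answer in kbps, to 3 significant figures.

L = 4096 bits.
Propagation delay = 870000 / 210000000 = 4.14286 ms.
Transmission budget = 13.1 − 4.14286 = 8.95714 ms.
R ≥ L / t_tx = 4096 bits / 0.00895714 s = 457 kbps.

457 kbps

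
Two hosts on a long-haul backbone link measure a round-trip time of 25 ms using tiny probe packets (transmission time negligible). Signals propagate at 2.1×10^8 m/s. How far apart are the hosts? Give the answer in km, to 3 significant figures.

2630 km

One-way propagation = RTT/2 = 12.5 ms.
d = s × t = 210000000 × 0.0125 = 2630 km.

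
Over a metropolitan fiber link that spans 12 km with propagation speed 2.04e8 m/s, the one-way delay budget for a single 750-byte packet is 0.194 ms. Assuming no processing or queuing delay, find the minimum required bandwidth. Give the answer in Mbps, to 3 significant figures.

44.4 Mbps

L = 6000 bits.
Propagation delay = 12000 / 204000000 = 0.0588235 ms.
Transmission budget = 0.194 − 0.0588235 = 0.135176 ms.
R ≥ L / t_tx = 6000 bits / 0.000135176 s = 44.4 Mbps.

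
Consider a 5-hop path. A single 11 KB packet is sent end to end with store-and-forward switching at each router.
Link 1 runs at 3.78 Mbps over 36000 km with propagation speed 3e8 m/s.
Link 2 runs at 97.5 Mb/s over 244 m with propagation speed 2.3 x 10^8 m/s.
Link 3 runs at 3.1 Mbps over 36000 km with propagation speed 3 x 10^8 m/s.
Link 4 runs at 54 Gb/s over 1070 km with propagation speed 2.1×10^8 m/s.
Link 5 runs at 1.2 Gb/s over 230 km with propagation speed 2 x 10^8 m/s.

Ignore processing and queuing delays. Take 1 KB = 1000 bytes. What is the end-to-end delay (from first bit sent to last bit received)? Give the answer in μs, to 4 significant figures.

L = 88000 bits.
Transmission delays (L/R per hop): 23280.4, 902.564, 28387.1, 1.62963, 73.3333 μs; sum = 52645 μs.
Propagation delays (d/s per hop): 120000, 1.06087, 120000, 5095.24, 1150 μs; sum = 246246 μs.
End-to-end = 298900 μs.

298900 μs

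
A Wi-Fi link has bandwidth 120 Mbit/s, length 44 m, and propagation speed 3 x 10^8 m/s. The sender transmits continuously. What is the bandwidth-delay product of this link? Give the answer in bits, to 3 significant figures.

Propagation delay = 44 / 300000000 = 1.46667e-07 s.
BDP = R × t_prop = 120000000 × 1.46667e-07 = 17.6 bits.

17.6 bits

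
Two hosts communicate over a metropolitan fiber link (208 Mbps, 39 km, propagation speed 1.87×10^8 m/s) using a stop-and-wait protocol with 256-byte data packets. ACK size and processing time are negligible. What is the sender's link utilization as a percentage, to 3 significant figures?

t_tx = L/R = 2048/208000000 = 9.84615e-06 s.
t_prop = 39000/187000000 = 0.000208556 s; RTT = 0.000417112 s.
Cycle = t_tx + RTT = 0.000426958 s.
Utilization = t_tx / cycle = 9.84615e-06/0.000426958 = 2.31 %.

2.31 %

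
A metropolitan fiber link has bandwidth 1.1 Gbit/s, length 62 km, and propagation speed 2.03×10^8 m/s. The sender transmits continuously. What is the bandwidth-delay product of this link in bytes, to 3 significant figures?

Propagation delay = 62000 / 2.03e+08 = 0.000305419 s.
BDP = R × t_prop = 1100000000 × 0.000305419 = 335961 bits.
In bytes: 335961/8 = 42000 bytes.

42000 bytes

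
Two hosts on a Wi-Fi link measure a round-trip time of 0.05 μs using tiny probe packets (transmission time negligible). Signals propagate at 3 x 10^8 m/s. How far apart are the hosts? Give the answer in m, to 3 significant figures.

One-way propagation = RTT/2 = 0.025 μs.
d = s × t = 300000000 × 2.5e-08 = 7.50 m.

7.50 m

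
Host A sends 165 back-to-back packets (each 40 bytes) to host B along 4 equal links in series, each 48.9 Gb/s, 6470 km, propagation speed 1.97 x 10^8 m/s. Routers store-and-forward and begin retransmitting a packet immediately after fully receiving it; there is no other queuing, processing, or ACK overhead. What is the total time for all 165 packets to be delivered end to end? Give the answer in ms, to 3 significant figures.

131 ms

Per-hop transmission t_tx = L/R = 320/48900000000 = 6.54397e-06 ms.
Per-hop propagation t_prop = 6470000/197000000 = 32.8426 ms.
Pipeline fill: first packet needs 4·t_tx to clear all hops; remaining 164 packets each add one t_tx.
Total = (4+165-1)·t_tx + 4·t_prop = 168·6.54397e-06 + 4·32.8426 = 131 ms.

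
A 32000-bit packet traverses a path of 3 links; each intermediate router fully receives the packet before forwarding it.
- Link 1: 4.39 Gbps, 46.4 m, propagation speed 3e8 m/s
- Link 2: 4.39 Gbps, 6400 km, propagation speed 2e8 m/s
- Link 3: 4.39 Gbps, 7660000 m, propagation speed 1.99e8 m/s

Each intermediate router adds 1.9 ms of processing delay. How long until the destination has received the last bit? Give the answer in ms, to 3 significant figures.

Transmission delay per hop = L/R = 32000/4390000000 = 0.00728929 ms; 3 hops → 0.0218679 ms.
Propagation delays (d/s per hop): 0.000154667, 32, 38.4925 ms; sum = 70.4926 ms.
Processing at 2 router(s): 2 × 1.9 ms = 3.8 ms.
End-to-end = 74.3 ms.

74.3 ms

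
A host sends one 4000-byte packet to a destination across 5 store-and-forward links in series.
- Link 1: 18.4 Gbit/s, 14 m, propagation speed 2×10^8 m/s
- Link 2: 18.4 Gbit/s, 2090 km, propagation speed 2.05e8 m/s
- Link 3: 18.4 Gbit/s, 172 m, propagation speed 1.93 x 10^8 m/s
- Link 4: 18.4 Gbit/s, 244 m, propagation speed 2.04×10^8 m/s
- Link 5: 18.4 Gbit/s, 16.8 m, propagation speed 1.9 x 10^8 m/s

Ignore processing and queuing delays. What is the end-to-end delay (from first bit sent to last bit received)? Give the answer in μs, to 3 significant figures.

L = 4000 × 8 = 32000 bits.
Transmission delay per hop = L/R = 32000/18400000000 = 1.73913 μs; 5 hops → 8.69565 μs.
Propagation delays (d/s per hop): 0.07, 10195.1, 0.891192, 1.19608, 0.0884211 μs; sum = 10197.4 μs.
End-to-end = 10200 μs.

10200 μs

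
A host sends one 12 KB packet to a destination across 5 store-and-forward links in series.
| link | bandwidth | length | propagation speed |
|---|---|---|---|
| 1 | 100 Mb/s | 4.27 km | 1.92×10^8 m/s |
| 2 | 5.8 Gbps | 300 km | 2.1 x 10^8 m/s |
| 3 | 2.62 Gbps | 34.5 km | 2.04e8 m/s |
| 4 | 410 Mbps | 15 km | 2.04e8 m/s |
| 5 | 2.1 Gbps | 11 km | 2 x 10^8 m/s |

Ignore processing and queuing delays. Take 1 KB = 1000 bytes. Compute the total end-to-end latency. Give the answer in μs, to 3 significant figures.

L = 96000 bits.
Transmission delays (L/R per hop): 960, 16.5517, 36.6412, 234.146, 45.7143 μs; sum = 1293.05 μs.
Propagation delays (d/s per hop): 22.2396, 1428.57, 169.118, 73.5294, 55 μs; sum = 1748.46 μs.
End-to-end = 3040 μs.

3040 μs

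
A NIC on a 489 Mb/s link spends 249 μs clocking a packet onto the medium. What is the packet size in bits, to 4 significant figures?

L = R × t_tx = 489000000 b/s × 0.000249 s = 121761 bits.

121800 bits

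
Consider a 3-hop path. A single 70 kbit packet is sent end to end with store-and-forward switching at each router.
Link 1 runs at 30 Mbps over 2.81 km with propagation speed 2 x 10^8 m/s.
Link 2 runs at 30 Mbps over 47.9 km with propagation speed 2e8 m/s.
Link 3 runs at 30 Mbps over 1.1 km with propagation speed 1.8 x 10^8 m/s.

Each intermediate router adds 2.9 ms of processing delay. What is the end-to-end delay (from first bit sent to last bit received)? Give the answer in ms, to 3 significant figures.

L = 70000 bits.
Transmission delay per hop = L/R = 70000/30000000 = 2.33333 ms; 3 hops → 7 ms.
Propagation delays (d/s per hop): 0.01405, 0.2395, 0.00611111 ms; sum = 0.259661 ms.
Processing at 2 router(s): 2 × 2.9 ms = 5.8 ms.
End-to-end = 13.1 ms.

13.1 ms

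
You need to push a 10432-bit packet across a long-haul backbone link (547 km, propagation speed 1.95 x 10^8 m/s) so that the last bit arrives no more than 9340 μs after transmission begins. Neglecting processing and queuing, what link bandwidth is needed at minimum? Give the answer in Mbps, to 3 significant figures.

Propagation delay = 547000 / 195000000 = 2805.13 μs.
Transmission budget = 9340 − 2805.13 = 6534.87 μs.
R ≥ L / t_tx = 10432 bits / 0.00653487 s = 1.60 Mbps.

1.60 Mbps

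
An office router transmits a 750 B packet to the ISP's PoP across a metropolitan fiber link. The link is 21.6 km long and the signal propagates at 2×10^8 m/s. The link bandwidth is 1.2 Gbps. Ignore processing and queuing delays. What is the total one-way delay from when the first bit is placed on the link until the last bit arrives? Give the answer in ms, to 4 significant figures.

L = 750 × 8 = 6000 bits.
Transmission delay = L/R = 6000 / 1200000000 = 0.005 ms.
Propagation delay = d/s = 21600 m / 200000000 m/s = 0.108 ms.
Total = 0.1130 ms.

0.1130 ms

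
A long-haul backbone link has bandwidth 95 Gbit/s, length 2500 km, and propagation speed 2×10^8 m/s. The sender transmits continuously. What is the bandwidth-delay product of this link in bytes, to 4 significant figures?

148400000 bytes

Propagation delay = 2500000 / 200000000 = 0.0125 s.
BDP = R × t_prop = 95000000000 × 0.0125 = 1187500000 bits.
In bytes: 1187500000/8 = 148400000 bytes.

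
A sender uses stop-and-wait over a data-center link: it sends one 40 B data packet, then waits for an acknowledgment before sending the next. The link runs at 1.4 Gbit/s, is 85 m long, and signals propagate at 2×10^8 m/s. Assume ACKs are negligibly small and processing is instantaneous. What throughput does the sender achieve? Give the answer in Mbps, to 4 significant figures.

t_tx = L/R = 320/1400000000 = 2.28571e-07 s.
t_prop = 85/200000000 = 4.25e-07 s; RTT = 8.5e-07 s.
Cycle = t_tx + RTT = 1.07857e-06 s.
Throughput = L / cycle = 320 / 1.07857e-06 = 296.7 Mbps.

296.7 Mbps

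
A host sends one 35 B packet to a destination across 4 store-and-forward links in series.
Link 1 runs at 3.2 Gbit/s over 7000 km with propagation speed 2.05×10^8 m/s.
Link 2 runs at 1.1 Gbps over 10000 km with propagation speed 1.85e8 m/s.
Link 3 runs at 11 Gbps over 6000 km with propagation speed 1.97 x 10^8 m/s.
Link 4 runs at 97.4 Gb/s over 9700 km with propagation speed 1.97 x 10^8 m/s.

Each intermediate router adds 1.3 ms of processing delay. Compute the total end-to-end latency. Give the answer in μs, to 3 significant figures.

L = 35 × 8 = 280 bits.
Transmission delays (L/R per hop): 0.0875, 0.254545, 0.0254545, 0.00287474 μs; sum = 0.370375 μs.
Propagation delays (d/s per hop): 34146.3, 54054.1, 30456.9, 49238.6 μs; sum = 167896 μs.
Processing at 3 router(s): 3 × 1.3 ms = 3900 μs.
End-to-end = 172000 μs.

172000 μs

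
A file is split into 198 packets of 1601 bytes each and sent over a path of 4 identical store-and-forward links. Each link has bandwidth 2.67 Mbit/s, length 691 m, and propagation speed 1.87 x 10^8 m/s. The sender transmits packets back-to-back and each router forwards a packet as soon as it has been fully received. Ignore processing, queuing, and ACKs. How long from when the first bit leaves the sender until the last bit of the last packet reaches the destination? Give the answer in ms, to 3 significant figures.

964 ms

Per-hop transmission t_tx = L/R = 12808/2670000 = 4.797 ms.
Per-hop propagation t_prop = 691/187000000 = 0.00369519 ms.
Pipeline fill: first packet needs 4·t_tx to clear all hops; remaining 197 packets each add one t_tx.
Total = (4+198-1)·t_tx + 4·t_prop = 201·4.797 + 4·0.00369519 = 964 ms.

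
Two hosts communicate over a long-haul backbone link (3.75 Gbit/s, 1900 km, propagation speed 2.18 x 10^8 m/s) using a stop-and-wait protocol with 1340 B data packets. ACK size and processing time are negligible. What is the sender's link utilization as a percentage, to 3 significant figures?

t_tx = L/R = 10720/3750000000 = 2.85867e-06 s.
t_prop = 1900000/2.18e+08 = 0.0087156 s; RTT = 0.0174312 s.
Cycle = t_tx + RTT = 0.0174341 s.
Utilization = t_tx / cycle = 2.85867e-06/0.0174341 = 0.0164 %.

0.0164 %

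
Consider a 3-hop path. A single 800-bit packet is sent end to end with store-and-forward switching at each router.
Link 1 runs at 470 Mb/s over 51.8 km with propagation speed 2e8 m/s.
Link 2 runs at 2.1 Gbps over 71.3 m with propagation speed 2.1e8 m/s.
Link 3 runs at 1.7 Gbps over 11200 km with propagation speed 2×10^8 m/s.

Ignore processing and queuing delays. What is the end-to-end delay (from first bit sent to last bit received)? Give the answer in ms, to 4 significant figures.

Transmission delays (L/R per hop): 0.00170213, 0.000380952, 0.000470588 ms; sum = 0.00255367 ms.
Propagation delays (d/s per hop): 0.259, 0.000339524, 56 ms; sum = 56.2593 ms.
End-to-end = 56.26 ms.

56.26 ms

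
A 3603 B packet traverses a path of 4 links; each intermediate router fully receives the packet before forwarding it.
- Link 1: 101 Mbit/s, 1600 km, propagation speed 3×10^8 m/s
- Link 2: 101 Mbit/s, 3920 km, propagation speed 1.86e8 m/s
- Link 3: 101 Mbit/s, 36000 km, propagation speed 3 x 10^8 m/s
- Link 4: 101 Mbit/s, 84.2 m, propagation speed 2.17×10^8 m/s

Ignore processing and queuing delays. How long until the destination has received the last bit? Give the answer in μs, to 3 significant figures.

L = 3603 × 8 = 28824 bits.
Transmission delay per hop = L/R = 28824/101000000 = 285.386 μs; 4 hops → 1141.54 μs.
Propagation delays (d/s per hop): 5333.33, 21075.3, 120000, 0.388018 μs; sum = 146409 μs.
End-to-end = 148000 μs.

148000 μs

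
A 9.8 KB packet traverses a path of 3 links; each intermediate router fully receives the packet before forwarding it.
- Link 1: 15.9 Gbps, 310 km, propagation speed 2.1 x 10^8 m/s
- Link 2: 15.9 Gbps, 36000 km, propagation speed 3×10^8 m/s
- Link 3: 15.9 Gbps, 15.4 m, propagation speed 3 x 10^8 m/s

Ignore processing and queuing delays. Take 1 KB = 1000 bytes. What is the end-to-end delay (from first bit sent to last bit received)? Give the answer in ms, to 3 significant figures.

121 ms

L = 78400 bits.
Transmission delay per hop = L/R = 78400/15900000000 = 0.00493082 ms; 3 hops → 0.0147925 ms.
Propagation delays (d/s per hop): 1.47619, 120, 5.13333e-05 ms; sum = 121.476 ms.
End-to-end = 121 ms.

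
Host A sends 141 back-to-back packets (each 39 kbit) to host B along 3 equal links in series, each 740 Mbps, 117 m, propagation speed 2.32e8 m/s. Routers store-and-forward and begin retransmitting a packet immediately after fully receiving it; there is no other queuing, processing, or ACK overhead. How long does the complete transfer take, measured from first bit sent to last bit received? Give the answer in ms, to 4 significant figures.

7.538 ms

Per-hop transmission t_tx = L/R = 39000/740000000 = 0.0527027 ms.
Per-hop propagation t_prop = 117/2.32e+08 = 0.00050431 ms.
Pipeline fill: first packet needs 3·t_tx to clear all hops; remaining 140 packets each add one t_tx.
Total = (3+141-1)·t_tx + 3·t_prop = 143·0.0527027 + 3·0.00050431 = 7.538 ms.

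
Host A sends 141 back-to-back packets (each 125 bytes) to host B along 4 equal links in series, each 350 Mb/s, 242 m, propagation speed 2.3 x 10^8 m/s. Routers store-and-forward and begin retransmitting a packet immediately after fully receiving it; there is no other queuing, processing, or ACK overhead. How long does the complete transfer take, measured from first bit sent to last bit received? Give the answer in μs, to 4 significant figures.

Per-hop transmission t_tx = L/R = 1000/350000000 = 2.85714 μs.
Per-hop propagation t_prop = 242/2.3e+08 = 1.05217 μs.
Pipeline fill: first packet needs 4·t_tx to clear all hops; remaining 140 packets each add one t_tx.
Total = (4+141-1)·t_tx + 4·t_prop = 144·2.85714 + 4·1.05217 = 415.6 μs.

415.6 μs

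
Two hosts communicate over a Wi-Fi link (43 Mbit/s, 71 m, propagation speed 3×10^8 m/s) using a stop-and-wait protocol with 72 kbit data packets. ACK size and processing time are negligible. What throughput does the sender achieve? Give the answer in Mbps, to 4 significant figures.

t_tx = L/R = 72000/43000000 = 0.00167442 s.
t_prop = 71/300000000 = 2.36667e-07 s; RTT = 4.73333e-07 s.
Cycle = t_tx + RTT = 0.00167489 s.
Throughput = L / cycle = 72000 / 0.00167489 = 42.99 Mbps.

42.99 Mbps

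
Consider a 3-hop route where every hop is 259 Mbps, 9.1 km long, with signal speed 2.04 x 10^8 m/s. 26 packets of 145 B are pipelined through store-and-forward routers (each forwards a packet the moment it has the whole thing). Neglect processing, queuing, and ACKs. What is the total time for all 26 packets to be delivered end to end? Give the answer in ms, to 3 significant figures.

Per-hop transmission t_tx = L/R = 1160/259000000 = 0.00447876 ms.
Per-hop propagation t_prop = 9100/204000000 = 0.0446078 ms.
Pipeline fill: first packet needs 3·t_tx to clear all hops; remaining 25 packets each add one t_tx.
Total = (3+26-1)·t_tx + 3·t_prop = 28·0.00447876 + 3·0.0446078 = 0.259 ms.

0.259 ms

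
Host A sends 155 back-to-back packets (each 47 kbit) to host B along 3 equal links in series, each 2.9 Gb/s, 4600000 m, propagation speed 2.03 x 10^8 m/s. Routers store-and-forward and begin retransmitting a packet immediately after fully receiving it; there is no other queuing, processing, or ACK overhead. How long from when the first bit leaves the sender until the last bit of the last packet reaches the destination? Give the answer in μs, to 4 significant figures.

Per-hop transmission t_tx = L/R = 47000/2900000000 = 16.2069 μs.
Per-hop propagation t_prop = 4600000/2.03e+08 = 22660.1 μs.
Pipeline fill: first packet needs 3·t_tx to clear all hops; remaining 154 packets each add one t_tx.
Total = (3+155-1)·t_tx + 3·t_prop = 157·16.2069 + 3·22660.1 = 70520 μs.

70520 μs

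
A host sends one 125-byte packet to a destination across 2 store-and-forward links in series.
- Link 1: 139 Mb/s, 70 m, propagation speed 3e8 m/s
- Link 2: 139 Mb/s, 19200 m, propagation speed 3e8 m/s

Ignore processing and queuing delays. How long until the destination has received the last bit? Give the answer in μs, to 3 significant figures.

L = 125 × 8 = 1000 bits.
Transmission delay per hop = L/R = 1000/139000000 = 7.19424 μs; 2 hops → 14.3885 μs.
Propagation delays (d/s per hop): 0.233333, 64 μs; sum = 64.2333 μs.
End-to-end = 78.6 μs.

78.6 μs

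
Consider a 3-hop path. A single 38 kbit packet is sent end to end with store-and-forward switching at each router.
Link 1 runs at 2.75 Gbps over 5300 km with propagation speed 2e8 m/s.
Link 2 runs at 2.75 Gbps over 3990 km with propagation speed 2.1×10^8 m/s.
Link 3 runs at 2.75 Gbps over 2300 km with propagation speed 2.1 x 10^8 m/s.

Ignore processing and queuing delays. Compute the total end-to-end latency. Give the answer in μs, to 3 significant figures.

L = 38000 bits.
Transmission delay per hop = L/R = 38000/2750000000 = 13.8182 μs; 3 hops → 41.4545 μs.
Propagation delays (d/s per hop): 26500, 19000, 10952.4 μs; sum = 56452.4 μs.
End-to-end = 56500 μs.

56500 μs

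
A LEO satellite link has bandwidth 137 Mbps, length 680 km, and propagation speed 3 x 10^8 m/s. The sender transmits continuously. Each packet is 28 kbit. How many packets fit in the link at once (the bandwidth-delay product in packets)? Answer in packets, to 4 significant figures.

Propagation delay = 680000 / 300000000 = 0.00226667 s.
BDP = R × t_prop = 137000000 × 0.00226667 = 310533 bits.
In packets of 28000 bits: 11.09 packets.

11.09 packets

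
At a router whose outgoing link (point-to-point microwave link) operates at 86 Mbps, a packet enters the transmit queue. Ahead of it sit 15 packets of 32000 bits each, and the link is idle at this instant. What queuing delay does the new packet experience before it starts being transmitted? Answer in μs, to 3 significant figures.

Each queued packet: L/R = 32000/86000000 = 372.093 μs.
15 queued → 5581.4 μs.
Queuing delay = 5580 μs.

5580 μs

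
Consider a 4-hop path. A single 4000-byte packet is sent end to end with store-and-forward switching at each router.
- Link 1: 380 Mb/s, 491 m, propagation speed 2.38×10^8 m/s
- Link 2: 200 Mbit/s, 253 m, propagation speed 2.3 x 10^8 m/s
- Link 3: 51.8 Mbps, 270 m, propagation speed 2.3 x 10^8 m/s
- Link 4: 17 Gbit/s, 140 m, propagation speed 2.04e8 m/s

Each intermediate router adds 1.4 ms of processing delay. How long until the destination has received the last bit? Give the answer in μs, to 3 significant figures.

5070 μs

L = 4000 × 8 = 32000 bits.
Transmission delays (L/R per hop): 84.2105, 160, 617.761, 1.88235 μs; sum = 863.853 μs.
Propagation delays (d/s per hop): 2.06303, 1.1, 1.17391, 0.686275 μs; sum = 5.02321 μs.
Processing at 3 router(s): 3 × 1.4 ms = 4200 μs.
End-to-end = 5070 μs.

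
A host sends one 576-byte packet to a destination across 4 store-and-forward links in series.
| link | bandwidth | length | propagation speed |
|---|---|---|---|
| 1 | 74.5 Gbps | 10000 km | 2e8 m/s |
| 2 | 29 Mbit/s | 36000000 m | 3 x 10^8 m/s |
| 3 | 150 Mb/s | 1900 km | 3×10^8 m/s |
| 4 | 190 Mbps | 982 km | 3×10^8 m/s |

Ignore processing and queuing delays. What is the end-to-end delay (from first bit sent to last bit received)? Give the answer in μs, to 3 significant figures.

L = 576 × 8 = 4608 bits.
Transmission delays (L/R per hop): 0.0618523, 158.897, 30.72, 24.2526 μs; sum = 213.931 μs.
Propagation delays (d/s per hop): 50000, 120000, 6333.33, 3273.33 μs; sum = 179607 μs.
End-to-end = 180000 μs.

180000 μs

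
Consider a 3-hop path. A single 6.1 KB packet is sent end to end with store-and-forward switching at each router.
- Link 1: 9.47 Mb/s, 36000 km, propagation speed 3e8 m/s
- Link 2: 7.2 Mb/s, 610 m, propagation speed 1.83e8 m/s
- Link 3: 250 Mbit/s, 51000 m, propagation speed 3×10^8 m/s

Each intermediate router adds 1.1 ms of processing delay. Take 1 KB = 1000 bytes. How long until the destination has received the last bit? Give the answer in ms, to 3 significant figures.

L = 48800 bits.
Transmission delays (L/R per hop): 5.15312, 6.77778, 0.1952 ms; sum = 12.1261 ms.
Propagation delays (d/s per hop): 120, 0.00333333, 0.17 ms; sum = 120.173 ms.
Processing at 2 router(s): 2 × 1.1 ms = 2.2 ms.
End-to-end = 134 ms.

134 ms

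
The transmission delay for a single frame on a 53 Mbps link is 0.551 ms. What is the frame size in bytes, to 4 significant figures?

L = R × t_tx = 53000000 b/s × 0.000551 s = 29203 bits.
In bytes: 29203 / 8 = 3650 bytes.

3650 bytes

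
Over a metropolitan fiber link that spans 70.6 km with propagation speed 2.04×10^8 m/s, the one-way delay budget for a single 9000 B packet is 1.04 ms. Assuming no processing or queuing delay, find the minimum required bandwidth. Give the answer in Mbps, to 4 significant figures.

L = 72000 bits.
Propagation delay = 70600 / 204000000 = 0.346078 ms.
Transmission budget = 1.04 − 0.346078 = 0.693922 ms.
R ≥ L / t_tx = 72000 bits / 0.000693922 s = 103.8 Mbps.

103.8 Mbps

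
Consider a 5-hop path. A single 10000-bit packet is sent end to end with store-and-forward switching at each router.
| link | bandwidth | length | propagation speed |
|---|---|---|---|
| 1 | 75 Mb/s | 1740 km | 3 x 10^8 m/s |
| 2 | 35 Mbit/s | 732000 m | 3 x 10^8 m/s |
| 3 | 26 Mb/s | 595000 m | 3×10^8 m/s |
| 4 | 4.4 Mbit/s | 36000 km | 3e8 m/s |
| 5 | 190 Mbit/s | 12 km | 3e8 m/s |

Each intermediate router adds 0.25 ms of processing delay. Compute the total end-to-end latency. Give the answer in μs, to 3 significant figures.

Transmission delays (L/R per hop): 133.333, 285.714, 384.615, 2272.73, 52.6316 μs; sum = 3129.02 μs.
Propagation delays (d/s per hop): 5800, 2440, 1983.33, 120000, 40 μs; sum = 130263 μs.
Processing at 4 router(s): 4 × 0.25 ms = 1000 μs.
End-to-end = 134000 μs.

134000 μs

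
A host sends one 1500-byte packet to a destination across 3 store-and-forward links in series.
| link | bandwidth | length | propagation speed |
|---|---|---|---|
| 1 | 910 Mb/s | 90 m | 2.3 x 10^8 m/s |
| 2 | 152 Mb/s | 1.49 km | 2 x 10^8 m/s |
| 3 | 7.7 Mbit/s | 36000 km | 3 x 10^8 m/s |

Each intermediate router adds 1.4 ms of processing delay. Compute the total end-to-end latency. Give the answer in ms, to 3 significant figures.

124 ms

L = 1500 × 8 = 12000 bits.
Transmission delays (L/R per hop): 0.0131868, 0.0789474, 1.55844 ms; sum = 1.65058 ms.
Propagation delays (d/s per hop): 0.000391304, 0.00745, 120 ms; sum = 120.008 ms.
Processing at 2 router(s): 2 × 1.4 ms = 2.8 ms.
End-to-end = 124 ms.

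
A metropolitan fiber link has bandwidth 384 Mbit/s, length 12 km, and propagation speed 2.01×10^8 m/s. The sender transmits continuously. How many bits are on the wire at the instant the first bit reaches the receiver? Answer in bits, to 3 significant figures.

22900 bits

Propagation delay = 12000 / 2.01e+08 = 5.97015e-05 s.
BDP = R × t_prop = 384000000 × 5.97015e-05 = 22925.4 bits.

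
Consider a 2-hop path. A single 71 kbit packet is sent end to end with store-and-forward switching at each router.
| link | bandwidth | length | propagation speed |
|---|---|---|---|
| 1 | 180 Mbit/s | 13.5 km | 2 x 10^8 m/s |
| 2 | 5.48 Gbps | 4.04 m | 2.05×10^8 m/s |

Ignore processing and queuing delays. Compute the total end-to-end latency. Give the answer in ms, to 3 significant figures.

L = 71000 bits.
Transmission delays (L/R per hop): 0.394444, 0.0129562 ms; sum = 0.407401 ms.
Propagation delays (d/s per hop): 0.0675, 1.97073e-05 ms; sum = 0.0675197 ms.
End-to-end = 0.475 ms.

0.475 ms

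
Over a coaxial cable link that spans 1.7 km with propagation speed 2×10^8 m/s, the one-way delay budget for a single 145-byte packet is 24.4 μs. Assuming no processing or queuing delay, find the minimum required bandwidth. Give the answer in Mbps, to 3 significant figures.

73.0 Mbps

L = 1160 bits.
Propagation delay = 1700 / 200000000 = 8.5 μs.
Transmission budget = 24.4 − 8.5 = 15.9 μs.
R ≥ L / t_tx = 1160 bits / 1.59e-05 s = 73.0 Mbps.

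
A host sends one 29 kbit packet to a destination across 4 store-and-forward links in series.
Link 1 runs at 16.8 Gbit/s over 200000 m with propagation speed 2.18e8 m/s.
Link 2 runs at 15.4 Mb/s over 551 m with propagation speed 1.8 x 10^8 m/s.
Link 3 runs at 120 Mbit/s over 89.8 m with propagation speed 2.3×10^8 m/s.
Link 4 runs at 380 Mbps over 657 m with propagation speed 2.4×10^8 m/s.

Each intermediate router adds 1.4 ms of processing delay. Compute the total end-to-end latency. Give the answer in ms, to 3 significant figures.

7.33 ms

L = 29000 bits.
Transmission delays (L/R per hop): 0.00172619, 1.88312, 0.241667, 0.0763158 ms; sum = 2.20283 ms.
Propagation delays (d/s per hop): 0.917431, 0.00306111, 0.000390435, 0.0027375 ms; sum = 0.92362 ms.
Processing at 3 router(s): 3 × 1.4 ms = 4.2 ms.
End-to-end = 7.33 ms.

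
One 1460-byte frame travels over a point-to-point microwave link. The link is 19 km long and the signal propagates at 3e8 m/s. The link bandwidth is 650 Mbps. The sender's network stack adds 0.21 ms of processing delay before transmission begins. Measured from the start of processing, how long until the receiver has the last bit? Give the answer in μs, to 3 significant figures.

L = 1460 × 8 = 11680 bits.
Transmission delay = L/R = 11680 / 650000000 = 17.9692 μs.
Propagation delay = d/s = 19000 m / 300000000 m/s = 63.3333 μs.
Plus processing delay 0.21 ms = 210 μs.
Total = 291 μs.

291 μs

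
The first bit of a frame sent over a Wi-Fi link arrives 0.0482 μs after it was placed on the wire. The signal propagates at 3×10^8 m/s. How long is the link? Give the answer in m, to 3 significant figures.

d = s × t_prop = 300000000 × 4.82e-08 = 14.5 m.

14.5 m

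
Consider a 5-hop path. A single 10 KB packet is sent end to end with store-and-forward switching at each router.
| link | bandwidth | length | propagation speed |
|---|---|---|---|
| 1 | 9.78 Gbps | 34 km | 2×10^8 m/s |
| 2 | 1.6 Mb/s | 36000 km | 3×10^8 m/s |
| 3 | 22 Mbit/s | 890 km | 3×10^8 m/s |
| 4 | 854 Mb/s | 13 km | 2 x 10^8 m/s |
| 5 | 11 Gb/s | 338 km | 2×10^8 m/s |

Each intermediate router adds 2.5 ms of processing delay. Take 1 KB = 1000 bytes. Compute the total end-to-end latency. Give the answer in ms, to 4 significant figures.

L = 80000 bits.
Transmission delays (L/R per hop): 0.00817996, 50, 3.63636, 0.0936768, 0.00727273 ms; sum = 53.7455 ms.
Propagation delays (d/s per hop): 0.17, 120, 2.96667, 0.065, 1.69 ms; sum = 124.892 ms.
Processing at 4 router(s): 4 × 2.5 ms = 10 ms.
End-to-end = 188.6 ms.

188.6 ms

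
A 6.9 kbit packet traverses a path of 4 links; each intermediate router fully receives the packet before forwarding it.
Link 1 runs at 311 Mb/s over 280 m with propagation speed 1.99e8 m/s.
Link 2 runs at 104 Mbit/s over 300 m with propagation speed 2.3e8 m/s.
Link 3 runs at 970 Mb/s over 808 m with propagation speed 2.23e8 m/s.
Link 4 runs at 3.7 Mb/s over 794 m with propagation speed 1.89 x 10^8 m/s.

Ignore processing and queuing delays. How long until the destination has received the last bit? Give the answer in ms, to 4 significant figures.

1.971 ms

L = 6900 bits.
Transmission delays (L/R per hop): 0.0221865, 0.0663462, 0.0071134, 1.86486 ms; sum = 1.96051 ms.
Propagation delays (d/s per hop): 0.00140704, 0.00130435, 0.00362332, 0.00420106 ms; sum = 0.0105358 ms.
End-to-end = 1.971 ms.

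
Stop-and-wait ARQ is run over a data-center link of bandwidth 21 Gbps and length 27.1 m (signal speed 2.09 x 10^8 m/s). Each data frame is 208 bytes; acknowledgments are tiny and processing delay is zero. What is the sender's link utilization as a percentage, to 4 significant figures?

t_tx = L/R = 1664/21000000000 = 7.92381e-08 s.
t_prop = 27.1/209000000 = 1.29665e-07 s; RTT = 2.5933e-07 s.
Cycle = t_tx + RTT = 3.38568e-07 s.
Utilization = t_tx / cycle = 7.92381e-08/3.38568e-07 = 23.40 %.

23.40 %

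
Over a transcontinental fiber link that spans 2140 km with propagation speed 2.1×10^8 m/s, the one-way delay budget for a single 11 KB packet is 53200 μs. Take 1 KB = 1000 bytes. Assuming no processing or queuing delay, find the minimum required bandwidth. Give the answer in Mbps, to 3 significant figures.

L = 88000 bits.
Propagation delay = 2140000 / 210000000 = 10190.5 μs.
Transmission budget = 53200 − 10190.5 = 43009.5 μs.
R ≥ L / t_tx = 88000 bits / 0.0430095 s = 2.05 Mbps.

2.05 Mbps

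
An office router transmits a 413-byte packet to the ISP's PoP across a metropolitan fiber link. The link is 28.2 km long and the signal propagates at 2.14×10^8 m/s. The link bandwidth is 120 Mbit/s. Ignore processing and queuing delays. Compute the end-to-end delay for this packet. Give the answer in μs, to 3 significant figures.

159 μs

L = 413 × 8 = 3304 bits.
Transmission delay = L/R = 3304 / 120000000 = 27.5333 μs.
Propagation delay = d/s = 28200 m / 214000000 m/s = 131.776 μs.
Total = 159 μs.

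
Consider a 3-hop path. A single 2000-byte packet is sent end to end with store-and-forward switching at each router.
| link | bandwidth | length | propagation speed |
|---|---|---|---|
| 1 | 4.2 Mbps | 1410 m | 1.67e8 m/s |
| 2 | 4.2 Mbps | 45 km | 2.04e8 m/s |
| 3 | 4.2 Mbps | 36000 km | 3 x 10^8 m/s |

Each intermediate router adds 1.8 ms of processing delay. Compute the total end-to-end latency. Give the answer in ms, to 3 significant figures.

L = 2000 × 8 = 16000 bits.
Transmission delay per hop = L/R = 16000/4200000 = 3.80952 ms; 3 hops → 11.4286 ms.
Propagation delays (d/s per hop): 0.00844311, 0.220588, 120 ms; sum = 120.229 ms.
Processing at 2 router(s): 2 × 1.8 ms = 3.6 ms.
End-to-end = 135 ms.

135 ms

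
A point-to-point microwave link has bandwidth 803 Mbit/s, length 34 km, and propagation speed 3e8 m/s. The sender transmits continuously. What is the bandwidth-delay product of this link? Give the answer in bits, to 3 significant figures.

91000 bits

Propagation delay = 34000 / 300000000 = 0.000113333 s.
BDP = R × t_prop = 803000000 × 0.000113333 = 91006.7 bits.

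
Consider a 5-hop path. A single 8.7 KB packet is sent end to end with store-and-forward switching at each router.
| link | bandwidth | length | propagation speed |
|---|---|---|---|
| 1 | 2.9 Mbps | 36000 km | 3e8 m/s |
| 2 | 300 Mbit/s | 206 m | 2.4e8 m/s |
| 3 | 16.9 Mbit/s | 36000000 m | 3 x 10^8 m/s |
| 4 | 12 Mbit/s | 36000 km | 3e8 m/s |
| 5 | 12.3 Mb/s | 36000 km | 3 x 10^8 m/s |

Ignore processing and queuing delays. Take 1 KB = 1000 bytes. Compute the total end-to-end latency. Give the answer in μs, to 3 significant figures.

L = 69600 bits.
Transmission delays (L/R per hop): 24000, 232, 4118.34, 5800, 5658.54 μs; sum = 39808.9 μs.
Propagation delays (d/s per hop): 120000, 0.858333, 120000, 120000, 120000 μs; sum = 480001 μs.
End-to-end = 520000 μs.

520000 μs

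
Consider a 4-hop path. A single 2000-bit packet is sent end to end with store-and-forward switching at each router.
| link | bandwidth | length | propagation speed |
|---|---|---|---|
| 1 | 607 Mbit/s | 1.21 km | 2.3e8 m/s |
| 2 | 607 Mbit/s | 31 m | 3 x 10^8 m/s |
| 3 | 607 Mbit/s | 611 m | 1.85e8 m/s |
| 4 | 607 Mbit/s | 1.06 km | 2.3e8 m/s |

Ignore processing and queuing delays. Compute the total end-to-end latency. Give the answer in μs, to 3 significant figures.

26.5 μs

Transmission delay per hop = L/R = 2000/607000000 = 3.29489 μs; 4 hops → 13.1796 μs.
Propagation delays (d/s per hop): 5.26087, 0.103333, 3.3027, 4.6087 μs; sum = 13.2756 μs.
End-to-end = 26.5 μs.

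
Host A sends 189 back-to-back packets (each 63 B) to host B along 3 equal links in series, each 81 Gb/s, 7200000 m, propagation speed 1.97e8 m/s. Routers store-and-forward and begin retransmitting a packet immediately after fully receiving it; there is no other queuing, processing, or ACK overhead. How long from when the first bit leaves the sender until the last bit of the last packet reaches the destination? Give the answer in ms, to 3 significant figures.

110 ms

Per-hop transmission t_tx = L/R = 504/81000000000 = 6.22222e-06 ms.
Per-hop propagation t_prop = 7200000/197000000 = 36.5482 ms.
Pipeline fill: first packet needs 3·t_tx to clear all hops; remaining 188 packets each add one t_tx.
Total = (3+189-1)·t_tx + 3·t_prop = 191·6.22222e-06 + 3·36.5482 = 110 ms.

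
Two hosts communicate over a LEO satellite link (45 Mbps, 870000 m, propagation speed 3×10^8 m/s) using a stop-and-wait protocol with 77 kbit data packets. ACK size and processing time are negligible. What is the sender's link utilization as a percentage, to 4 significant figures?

22.78 %

t_tx = L/R = 77000/45000000 = 0.00171111 s.
t_prop = 870000/300000000 = 0.0029 s; RTT = 0.0058 s.
Cycle = t_tx + RTT = 0.00751111 s.
Utilization = t_tx / cycle = 0.00171111/0.00751111 = 22.78 %.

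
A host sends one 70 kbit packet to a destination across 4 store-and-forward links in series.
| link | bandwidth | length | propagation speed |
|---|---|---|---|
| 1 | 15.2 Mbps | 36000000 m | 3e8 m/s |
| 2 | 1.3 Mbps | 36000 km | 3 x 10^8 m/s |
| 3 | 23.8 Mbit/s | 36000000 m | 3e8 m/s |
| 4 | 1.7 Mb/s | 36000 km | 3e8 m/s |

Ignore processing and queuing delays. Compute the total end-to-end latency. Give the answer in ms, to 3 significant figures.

583 ms

L = 70000 bits.
Transmission delays (L/R per hop): 4.60526, 53.8462, 2.94118, 41.1765 ms; sum = 102.569 ms.
Propagation delays (d/s per hop): 120, 120, 120, 120 ms; sum = 480 ms.
End-to-end = 583 ms.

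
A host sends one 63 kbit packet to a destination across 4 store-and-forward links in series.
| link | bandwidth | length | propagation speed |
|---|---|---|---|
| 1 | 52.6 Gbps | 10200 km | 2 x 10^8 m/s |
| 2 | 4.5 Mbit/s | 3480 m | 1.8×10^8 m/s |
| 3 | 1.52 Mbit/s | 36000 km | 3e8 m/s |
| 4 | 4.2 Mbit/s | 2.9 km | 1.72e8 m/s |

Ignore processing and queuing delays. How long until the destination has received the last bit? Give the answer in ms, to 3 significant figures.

L = 63000 bits.
Transmission delays (L/R per hop): 0.00119772, 14, 41.4474, 15 ms; sum = 70.4486 ms.
Propagation delays (d/s per hop): 51, 0.0193333, 120, 0.0168605 ms; sum = 171.036 ms.
End-to-end = 241 ms.

241 ms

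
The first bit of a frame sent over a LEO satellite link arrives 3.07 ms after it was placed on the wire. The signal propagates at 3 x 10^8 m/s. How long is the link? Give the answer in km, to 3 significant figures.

921 km

d = s × t_prop = 300000000 × 0.00307 = 921 km.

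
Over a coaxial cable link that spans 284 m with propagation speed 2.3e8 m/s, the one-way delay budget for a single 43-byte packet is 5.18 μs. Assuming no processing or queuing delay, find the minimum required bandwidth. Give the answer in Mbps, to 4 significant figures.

L = 344 bits.
Propagation delay = 284 / 2.3e+08 = 1.23478 μs.
Transmission budget = 5.18 − 1.23478 = 3.94522 μs.
R ≥ L / t_tx = 344 bits / 3.94522e-06 s = 87.19 Mbps.

87.19 Mbps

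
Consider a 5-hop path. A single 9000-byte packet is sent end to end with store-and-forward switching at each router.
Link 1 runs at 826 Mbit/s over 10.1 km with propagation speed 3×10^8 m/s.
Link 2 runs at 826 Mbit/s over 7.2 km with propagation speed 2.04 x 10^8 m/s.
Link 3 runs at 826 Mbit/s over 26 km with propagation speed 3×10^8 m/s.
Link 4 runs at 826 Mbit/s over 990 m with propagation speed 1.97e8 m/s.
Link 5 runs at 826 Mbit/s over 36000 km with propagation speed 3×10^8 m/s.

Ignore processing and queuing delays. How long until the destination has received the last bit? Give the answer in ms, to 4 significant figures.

120.6 ms

L = 9000 × 8 = 72000 bits.
Transmission delay per hop = L/R = 72000/826000000 = 0.0871671 ms; 5 hops → 0.435835 ms.
Propagation delays (d/s per hop): 0.0336667, 0.0352941, 0.0866667, 0.00502538, 120 ms; sum = 120.161 ms.
End-to-end = 120.6 ms.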